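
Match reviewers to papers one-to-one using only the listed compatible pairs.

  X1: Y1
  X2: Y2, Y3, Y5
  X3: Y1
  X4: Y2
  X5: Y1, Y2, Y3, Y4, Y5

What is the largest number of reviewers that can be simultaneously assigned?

Unit-capacity flow: source→left, listed edges, right→sink; max matching = max flow.
Augmenting path X1→Y1 (+1); matched 1.
Augmenting path X2→Y2 (+1); matched 2.
Augmenting path X5→Y3 (+1); matched 3.
Augmenting path X4→Y2→X2→Y5 (+1); matched 4.
No augmenting path remains; maximum matching = 4.
König certificate: {X2, X4, X5, Y1} is a vertex cover of size 4 (every listed pair touches it), so no matching can be larger.

4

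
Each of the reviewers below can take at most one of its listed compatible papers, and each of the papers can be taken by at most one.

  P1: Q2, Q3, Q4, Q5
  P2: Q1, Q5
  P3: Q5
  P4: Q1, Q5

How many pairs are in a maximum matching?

Unit-capacity flow: source→left, listed edges, right→sink; max matching = max flow.
Augmenting path P1→Q2 (+1); matched 1.
Augmenting path P2→Q1 (+1); matched 2.
Augmenting path P3→Q5 (+1); matched 3.
No augmenting path remains; maximum matching = 3.
König certificate: {P1, Q1, Q5} is a vertex cover of size 3 (every listed pair touches it), so no matching can be larger.

3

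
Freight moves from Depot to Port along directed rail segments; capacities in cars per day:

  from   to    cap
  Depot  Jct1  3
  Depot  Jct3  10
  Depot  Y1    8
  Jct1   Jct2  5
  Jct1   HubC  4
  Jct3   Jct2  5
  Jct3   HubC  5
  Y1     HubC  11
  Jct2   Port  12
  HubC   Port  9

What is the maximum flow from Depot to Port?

17

Augment Depot→Jct1→Jct2→Port: bottleneck 3, flow now 3.
Augment Depot→Jct3→Jct2→Port: bottleneck 5, flow now 8.
Augment Depot→Jct3→HubC→Port: bottleneck 5, flow now 13.
Augment Depot→Y1→HubC→Port: bottleneck 4, flow now 17.
No augmenting path remains; maximum flow = 17.
In the residual graph, reachable from Depot: {Depot, Jct3, Y1, HubC}.
Min-cut edges: Depot→Jct1 (3), Jct3→Jct2 (5), HubC→Port (9); capacity 3 + 5 + 9 = 17.
This cut is saturated, so no flow can exceed 17.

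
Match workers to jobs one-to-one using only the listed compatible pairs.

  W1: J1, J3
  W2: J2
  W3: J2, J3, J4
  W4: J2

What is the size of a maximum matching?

3

Unit-capacity flow: source→left, listed edges, right→sink; max matching = max flow.
Augmenting path W1→J1 (+1); matched 1.
Augmenting path W2→J2 (+1); matched 2.
Augmenting path W3→J3 (+1); matched 3.
No augmenting path remains; maximum matching = 3.
König certificate: {W1, W3, J2} is a vertex cover of size 3 (every listed pair touches it), so no matching can be larger.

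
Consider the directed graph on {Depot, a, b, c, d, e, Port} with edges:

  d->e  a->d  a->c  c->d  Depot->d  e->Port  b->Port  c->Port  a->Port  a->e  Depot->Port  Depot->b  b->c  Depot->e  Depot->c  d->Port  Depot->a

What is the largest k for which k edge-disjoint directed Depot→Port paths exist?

6

Assign every edge capacity 1; by Menger, the answer equals the max flow.
Path Depot→Port (+1); total 1.
Path Depot→a→Port (+1); total 2.
Path Depot→b→Port (+1); total 3.
Path Depot→c→Port (+1); total 4.
Path Depot→d→Port (+1); total 5.
Path Depot→e→Port (+1); total 6.
No residual Depot→Port path; max flow = 6.
Certifying cut of size 6: {Depot→Port, Depot→a, Depot→b, Depot→c, Depot→d, Depot→e}.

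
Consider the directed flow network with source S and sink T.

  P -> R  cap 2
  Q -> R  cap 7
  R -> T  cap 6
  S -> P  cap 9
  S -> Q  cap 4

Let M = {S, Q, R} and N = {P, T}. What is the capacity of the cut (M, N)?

Edges leaving {S, Q, R}: S→P (9), R→T (6).
Cut capacity = 9 + 6 = 15.

15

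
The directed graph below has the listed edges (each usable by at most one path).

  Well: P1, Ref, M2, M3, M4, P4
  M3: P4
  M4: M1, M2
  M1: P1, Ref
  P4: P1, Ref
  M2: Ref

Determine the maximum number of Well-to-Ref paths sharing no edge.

Assign every edge capacity 1; by Menger, the answer equals the max flow.
Path Well→Ref (+1); total 1.
Path Well→P4→Ref (+1); total 2.
Path Well→M2→Ref (+1); total 3.
Path Well→M4→M1→Ref (+1); total 4.
No residual Well→Ref path; max flow = 4.
Certifying cut of size 4: {P4→Ref, Well→M2, Well→M4, Well→Ref}.

4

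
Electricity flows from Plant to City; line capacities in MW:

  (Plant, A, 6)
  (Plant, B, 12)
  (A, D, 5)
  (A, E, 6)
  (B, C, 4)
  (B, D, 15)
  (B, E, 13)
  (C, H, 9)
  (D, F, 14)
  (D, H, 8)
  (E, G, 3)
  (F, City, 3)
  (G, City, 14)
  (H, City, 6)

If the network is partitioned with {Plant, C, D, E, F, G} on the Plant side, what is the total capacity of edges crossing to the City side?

Edges leaving {Plant, C, D, E, F, G}: Plant→A (6), Plant→B (12), C→H (9), D→H (8), F→City (3), G→City (14).
Cut capacity = 6 + 12 + 9 + 8 + 3 + 14 = 52.

52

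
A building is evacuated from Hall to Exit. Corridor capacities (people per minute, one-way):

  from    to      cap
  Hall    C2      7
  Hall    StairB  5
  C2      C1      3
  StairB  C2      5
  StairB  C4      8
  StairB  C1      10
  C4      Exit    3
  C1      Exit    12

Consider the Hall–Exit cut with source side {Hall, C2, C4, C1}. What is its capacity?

Edges leaving {Hall, C2, C4, C1}: Hall→StairB (5), C4→Exit (3), C1→Exit (12).
Cut capacity = 5 + 3 + 12 = 20.

20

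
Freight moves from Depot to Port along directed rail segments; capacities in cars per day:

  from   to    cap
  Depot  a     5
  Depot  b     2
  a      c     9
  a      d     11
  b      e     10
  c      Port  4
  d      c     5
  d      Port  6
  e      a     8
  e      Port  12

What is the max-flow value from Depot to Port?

Augment Depot→a→c→Port: bottleneck 4, flow now 4.
Augment Depot→a→d→Port: bottleneck 1, flow now 5.
Augment Depot→b→e→Port: bottleneck 2, flow now 7.
No augmenting path remains; maximum flow = 7.
In the residual graph, reachable from Depot: {Depot}.
Min-cut edges: Depot→a (5), Depot→b (2); capacity 5 + 2 = 7.
This cut is saturated, so no flow can exceed 7.

7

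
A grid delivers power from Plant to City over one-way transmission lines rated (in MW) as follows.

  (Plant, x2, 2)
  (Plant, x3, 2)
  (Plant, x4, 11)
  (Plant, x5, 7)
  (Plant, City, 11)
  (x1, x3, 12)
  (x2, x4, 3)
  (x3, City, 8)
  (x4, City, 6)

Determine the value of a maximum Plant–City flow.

19

Augment Plant→City: bottleneck 11, flow now 11.
Augment Plant→x3→City: bottleneck 2, flow now 13.
Augment Plant→x4→City: bottleneck 6, flow now 19.
No augmenting path remains; maximum flow = 19.
In the residual graph, reachable from Plant: {Plant, x2, x4, x5}.
Min-cut edges: Plant→x3 (2), Plant→City (11), x4→City (6); capacity 2 + 11 + 6 = 19.
This cut is saturated, so no flow can exceed 19.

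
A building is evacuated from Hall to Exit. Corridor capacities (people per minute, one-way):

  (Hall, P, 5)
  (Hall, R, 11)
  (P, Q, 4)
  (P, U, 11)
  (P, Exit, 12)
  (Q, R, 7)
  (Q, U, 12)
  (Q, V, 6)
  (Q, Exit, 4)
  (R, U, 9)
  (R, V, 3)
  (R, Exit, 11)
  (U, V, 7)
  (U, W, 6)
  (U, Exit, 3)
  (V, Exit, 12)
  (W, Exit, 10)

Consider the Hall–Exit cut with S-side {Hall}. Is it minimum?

Yes — it is a minimum cut (capacity 16).

Given cut capacity: 5 + 11 = 16.
Augment Hall→P→Exit: bottleneck 5, flow now 5.
Augment Hall→R→Exit: bottleneck 11, flow now 16.
No augmenting path remains; maximum flow = 16.
Cut capacity 16 equals the max flow, so it is a minimum cut.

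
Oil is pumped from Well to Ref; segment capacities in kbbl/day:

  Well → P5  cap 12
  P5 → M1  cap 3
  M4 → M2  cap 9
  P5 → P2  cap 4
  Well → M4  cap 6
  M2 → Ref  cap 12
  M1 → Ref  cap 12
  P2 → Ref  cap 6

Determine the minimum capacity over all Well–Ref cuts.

13

Augment Well→P5→P2→Ref: bottleneck 4, flow now 4.
Augment Well→P5→M1→Ref: bottleneck 3, flow now 7.
Augment Well→M4→M2→Ref: bottleneck 6, flow now 13.
No augmenting path remains; maximum flow = 13.
By max-flow min-cut, the minimum cut capacity equals the max flow.
In the residual graph, reachable from Well: {Well, P5}.
Min-cut edges: Well→M4 (6), P5→P2 (4), P5→M1 (3); capacity 6 + 4 + 3 = 13.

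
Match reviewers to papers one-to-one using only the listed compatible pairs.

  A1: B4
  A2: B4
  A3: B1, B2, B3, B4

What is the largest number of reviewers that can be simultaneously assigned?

Unit-capacity flow: source→left, listed edges, right→sink; max matching = max flow.
Augmenting path A1→B4 (+1); matched 1.
Augmenting path A3→B1 (+1); matched 2.
No augmenting path remains; maximum matching = 2.
König certificate: {A3, B4} is a vertex cover of size 2 (every listed pair touches it), so no matching can be larger.

2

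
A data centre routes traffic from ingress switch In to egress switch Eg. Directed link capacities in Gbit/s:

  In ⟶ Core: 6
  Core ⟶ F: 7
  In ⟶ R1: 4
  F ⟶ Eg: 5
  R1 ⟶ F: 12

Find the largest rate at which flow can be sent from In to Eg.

Augment In→R1→F→Eg: bottleneck 4, flow now 4.
Augment In→Core→F→Eg: bottleneck 1, flow now 5.
No augmenting path remains; maximum flow = 5.
In the residual graph, reachable from In: {In, R1, Core, F}.
Min-cut edges: F→Eg (5); capacity 5 = 5.
This cut is saturated, so no flow can exceed 5.

5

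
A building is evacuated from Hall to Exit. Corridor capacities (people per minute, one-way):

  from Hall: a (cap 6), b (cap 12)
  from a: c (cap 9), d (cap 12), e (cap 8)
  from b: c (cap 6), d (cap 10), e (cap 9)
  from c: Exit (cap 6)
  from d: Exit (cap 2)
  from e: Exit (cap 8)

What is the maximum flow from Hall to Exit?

16

Augment Hall→a→c→Exit: bottleneck 6, flow now 6.
Augment Hall→b→d→Exit: bottleneck 2, flow now 8.
Augment Hall→b→e→Exit: bottleneck 8, flow now 16.
No augmenting path remains; maximum flow = 16.
In the residual graph, reachable from Hall: {Hall, a, b, c, d, e}.
Min-cut edges: c→Exit (6), d→Exit (2), e→Exit (8); capacity 6 + 2 + 8 = 16.
This cut is saturated, so no flow can exceed 16.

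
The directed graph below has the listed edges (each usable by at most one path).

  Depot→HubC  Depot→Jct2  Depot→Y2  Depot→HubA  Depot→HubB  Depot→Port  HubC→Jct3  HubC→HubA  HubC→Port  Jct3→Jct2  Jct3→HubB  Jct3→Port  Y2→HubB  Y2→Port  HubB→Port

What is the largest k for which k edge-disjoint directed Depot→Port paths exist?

4

Assign every edge capacity 1; by Menger, the answer equals the max flow.
Path Depot→Port (+1); total 1.
Path Depot→HubC→Port (+1); total 2.
Path Depot→Y2→Port (+1); total 3.
Path Depot→HubB→Port (+1); total 4.
No residual Depot→Port path; max flow = 4.
Certifying cut of size 4: {Depot→HubB, Depot→HubC, Depot→Port, Depot→Y2}.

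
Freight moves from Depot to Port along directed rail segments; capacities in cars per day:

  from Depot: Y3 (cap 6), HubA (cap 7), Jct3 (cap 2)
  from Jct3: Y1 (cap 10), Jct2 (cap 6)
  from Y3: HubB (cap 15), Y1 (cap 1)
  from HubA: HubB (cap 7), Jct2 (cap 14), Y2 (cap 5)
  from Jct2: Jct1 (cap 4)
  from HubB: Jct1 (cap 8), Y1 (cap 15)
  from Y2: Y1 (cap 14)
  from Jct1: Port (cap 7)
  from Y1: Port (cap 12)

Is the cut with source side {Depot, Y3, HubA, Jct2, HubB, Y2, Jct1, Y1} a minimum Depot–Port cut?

No — its capacity is 21, but the minimum cut has capacity 15.

Given cut capacity: 2 + 7 + 12 = 21.
Augment Depot→Jct3→Y1→Port: bottleneck 2, flow now 2.
Augment Depot→Y3→Y1→Port: bottleneck 1, flow now 3.
Augment Depot→Y3→HubB→Jct1→Port: bottleneck 5, flow now 8.
Augment Depot→HubA→Jct2→Jct1→Port: bottleneck 2, flow now 10.
Augment Depot→HubA→HubB→Y1→Port: bottleneck 5, flow now 15.
No augmenting path remains; maximum flow = 15.
In the residual graph, reachable from Depot: {Depot}.
Min-cut edges: Depot→Jct3 (2), Depot→Y3 (6), Depot→HubA (7); capacity 2 + 6 + 7 = 15.
Cut capacity 21 exceeds the max flow 15, so it is not minimum.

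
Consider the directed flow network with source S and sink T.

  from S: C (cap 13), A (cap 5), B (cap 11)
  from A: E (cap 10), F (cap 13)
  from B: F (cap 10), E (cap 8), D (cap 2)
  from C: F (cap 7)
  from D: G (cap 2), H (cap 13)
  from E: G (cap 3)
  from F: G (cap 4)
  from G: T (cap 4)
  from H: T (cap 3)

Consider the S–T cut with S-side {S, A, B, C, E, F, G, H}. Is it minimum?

No — its capacity is 9, but the minimum cut has capacity 6.

Given cut capacity: 2 + 4 + 3 = 9.
Augment S→A→E→G→T: bottleneck 3, flow now 3.
Augment S→A→F→G→T: bottleneck 1, flow now 4.
Augment S→B→D→H→T: bottleneck 2, flow now 6.
No augmenting path remains; maximum flow = 6.
In the residual graph, reachable from S: {S, A, B, C, E, F, G}.
Min-cut edges: B→D (2), G→T (4); capacity 2 + 4 = 6.
Cut capacity 9 exceeds the max flow 6, so it is not minimum.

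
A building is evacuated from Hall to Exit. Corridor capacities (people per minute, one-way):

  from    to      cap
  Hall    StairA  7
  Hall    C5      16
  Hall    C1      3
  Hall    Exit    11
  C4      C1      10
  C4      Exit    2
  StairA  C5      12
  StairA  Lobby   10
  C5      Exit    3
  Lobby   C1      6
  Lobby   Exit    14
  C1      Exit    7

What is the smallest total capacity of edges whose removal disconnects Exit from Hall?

Augment Hall→Exit: bottleneck 11, flow now 11.
Augment Hall→C5→Exit: bottleneck 3, flow now 14.
Augment Hall→C1→Exit: bottleneck 3, flow now 17.
Augment Hall→StairA→Lobby→Exit: bottleneck 7, flow now 24.
No augmenting path remains; maximum flow = 24.
By max-flow min-cut, the minimum cut capacity equals the max flow.
In the residual graph, reachable from Hall: {Hall, C5}.
Min-cut edges: Hall→StairA (7), Hall→C1 (3), Hall→Exit (11), C5→Exit (3); capacity 7 + 3 + 11 + 3 = 24.

24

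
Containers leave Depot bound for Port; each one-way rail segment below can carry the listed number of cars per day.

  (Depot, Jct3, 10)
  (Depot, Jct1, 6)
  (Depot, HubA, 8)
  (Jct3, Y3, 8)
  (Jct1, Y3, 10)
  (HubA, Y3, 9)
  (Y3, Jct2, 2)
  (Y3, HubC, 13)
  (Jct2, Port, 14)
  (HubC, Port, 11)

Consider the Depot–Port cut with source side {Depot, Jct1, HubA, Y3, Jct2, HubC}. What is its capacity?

Edges leaving {Depot, Jct1, HubA, Y3, Jct2, HubC}: Depot→Jct3 (10), Jct2→Port (14), HubC→Port (11).
Cut capacity = 10 + 14 + 11 = 35.

35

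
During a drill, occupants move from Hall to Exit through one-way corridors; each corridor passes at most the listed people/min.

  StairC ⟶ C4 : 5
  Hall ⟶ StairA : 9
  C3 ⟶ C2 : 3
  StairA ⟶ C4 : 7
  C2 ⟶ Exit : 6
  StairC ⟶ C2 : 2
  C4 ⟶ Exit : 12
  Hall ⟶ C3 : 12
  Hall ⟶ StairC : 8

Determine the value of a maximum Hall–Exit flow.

17

Augment Hall→StairC→C2→Exit: bottleneck 2, flow now 2.
Augment Hall→StairC→C4→Exit: bottleneck 5, flow now 7.
Augment Hall→C3→C2→Exit: bottleneck 3, flow now 10.
Augment Hall→StairA→C4→Exit: bottleneck 7, flow now 17.
No augmenting path remains; maximum flow = 17.
In the residual graph, reachable from Hall: {Hall, StairC, C3, StairA}.
Min-cut edges: StairC→C2 (2), StairC→C4 (5), C3→C2 (3), StairA→C4 (7); capacity 2 + 5 + 3 + 7 = 17.
This cut is saturated, so no flow can exceed 17.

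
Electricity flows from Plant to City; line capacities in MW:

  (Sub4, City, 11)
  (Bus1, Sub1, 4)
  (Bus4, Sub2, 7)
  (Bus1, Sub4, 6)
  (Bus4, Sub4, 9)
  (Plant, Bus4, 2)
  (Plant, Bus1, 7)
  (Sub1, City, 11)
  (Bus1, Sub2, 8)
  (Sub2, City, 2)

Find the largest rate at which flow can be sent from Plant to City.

Augment Plant→Bus1→Sub4→City: bottleneck 6, flow now 6.
Augment Plant→Bus1→Sub2→City: bottleneck 1, flow now 7.
Augment Plant→Bus4→Sub4→City: bottleneck 2, flow now 9.
No augmenting path remains; maximum flow = 9.
In the residual graph, reachable from Plant: {Plant}.
Min-cut edges: Plant→Bus1 (7), Plant→Bus4 (2); capacity 7 + 2 = 9.
This cut is saturated, so no flow can exceed 9.

9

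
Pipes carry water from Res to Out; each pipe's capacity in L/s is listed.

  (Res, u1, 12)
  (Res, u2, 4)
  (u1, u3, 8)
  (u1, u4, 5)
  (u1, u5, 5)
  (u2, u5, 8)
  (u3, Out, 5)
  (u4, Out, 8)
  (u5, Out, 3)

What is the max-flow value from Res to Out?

Augment Res→u1→u3→Out: bottleneck 5, flow now 5.
Augment Res→u1→u4→Out: bottleneck 5, flow now 10.
Augment Res→u1→u5→Out: bottleneck 2, flow now 12.
Augment Res→u2→u5→Out: bottleneck 1, flow now 13.
No augmenting path remains; maximum flow = 13.
In the residual graph, reachable from Res: {Res, u1, u2, u3, u5}.
Min-cut edges: u1→u4 (5), u3→Out (5), u5→Out (3); capacity 5 + 5 + 3 = 13.
This cut is saturated, so no flow can exceed 13.

13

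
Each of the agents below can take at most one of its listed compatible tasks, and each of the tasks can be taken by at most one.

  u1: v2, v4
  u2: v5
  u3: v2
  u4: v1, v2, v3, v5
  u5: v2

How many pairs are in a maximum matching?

Unit-capacity flow: source→left, listed edges, right→sink; max matching = max flow.
Augmenting path u1→v2 (+1); matched 1.
Augmenting path u2→v5 (+1); matched 2.
Augmenting path u4→v1 (+1); matched 3.
Augmenting path u3→v2→u1→v4 (+1); matched 4.
No augmenting path remains; maximum matching = 4.
König certificate: {u1, u2, u4, v2} is a vertex cover of size 4 (every listed pair touches it), so no matching can be larger.

4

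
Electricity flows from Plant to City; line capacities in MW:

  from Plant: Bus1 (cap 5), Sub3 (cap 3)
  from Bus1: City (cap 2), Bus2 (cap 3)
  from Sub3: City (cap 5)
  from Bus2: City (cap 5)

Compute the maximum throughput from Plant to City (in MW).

Augment Plant→Bus1→City: bottleneck 2, flow now 2.
Augment Plant→Sub3→City: bottleneck 3, flow now 5.
Augment Plant→Bus1→Bus2→City: bottleneck 3, flow now 8.
No augmenting path remains; maximum flow = 8.
In the residual graph, reachable from Plant: {Plant}.
Min-cut edges: Plant→Bus1 (5), Plant→Sub3 (3); capacity 5 + 3 = 8.
This cut is saturated, so no flow can exceed 8.

8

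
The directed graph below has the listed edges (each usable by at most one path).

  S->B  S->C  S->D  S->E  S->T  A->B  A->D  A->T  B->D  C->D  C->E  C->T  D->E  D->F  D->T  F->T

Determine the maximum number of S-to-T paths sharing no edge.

Assign every edge capacity 1; by Menger, the answer equals the max flow.
Path S→T (+1); total 1.
Path S→C→T (+1); total 2.
Path S→D→T (+1); total 3.
Path S→B→D→F→T (+1); total 4.
No residual S→T path; max flow = 4.
Certifying cut of size 4: {S→B, S→C, S→D, S→T}.

4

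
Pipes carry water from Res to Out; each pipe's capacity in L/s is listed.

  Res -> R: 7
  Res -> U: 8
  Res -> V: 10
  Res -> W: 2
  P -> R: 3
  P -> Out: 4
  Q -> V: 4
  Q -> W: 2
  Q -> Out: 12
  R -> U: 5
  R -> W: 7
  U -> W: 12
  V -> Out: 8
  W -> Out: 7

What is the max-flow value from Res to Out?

15

Augment Res→V→Out: bottleneck 8, flow now 8.
Augment Res→W→Out: bottleneck 2, flow now 10.
Augment Res→R→W→Out: bottleneck 5, flow now 15.
No augmenting path remains; maximum flow = 15.
In the residual graph, reachable from Res: {Res, R, U, V, W}.
Min-cut edges: V→Out (8), W→Out (7); capacity 8 + 7 = 15.
This cut is saturated, so no flow can exceed 15.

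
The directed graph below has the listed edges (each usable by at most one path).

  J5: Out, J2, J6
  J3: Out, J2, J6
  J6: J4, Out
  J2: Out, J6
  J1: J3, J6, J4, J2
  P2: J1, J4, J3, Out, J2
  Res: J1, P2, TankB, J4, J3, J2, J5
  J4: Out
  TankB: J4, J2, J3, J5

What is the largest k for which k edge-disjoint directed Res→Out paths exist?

Assign every edge capacity 1; by Menger, the answer equals the max flow.
Path Res→P2→Out (+1); total 1.
Path Res→J4→Out (+1); total 2.
Path Res→J5→Out (+1); total 3.
Path Res→J3→Out (+1); total 4.
Path Res→J2→Out (+1); total 5.
Path Res→J1→J6→Out (+1); total 6.
No residual Res→Out path; max flow = 6.
Certifying cut of size 6: {J2→Out, J3→Out, J4→Out, J5→Out, J6→Out, Res→P2}.

6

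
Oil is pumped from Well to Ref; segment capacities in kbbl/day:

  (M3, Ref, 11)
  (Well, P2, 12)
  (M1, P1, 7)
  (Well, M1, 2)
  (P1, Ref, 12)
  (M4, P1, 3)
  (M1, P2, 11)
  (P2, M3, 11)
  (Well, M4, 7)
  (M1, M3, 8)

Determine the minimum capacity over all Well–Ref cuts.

Augment Well→M1→P1→Ref: bottleneck 2, flow now 2.
Augment Well→P2→M3→Ref: bottleneck 11, flow now 13.
Augment Well→M4→P1→Ref: bottleneck 3, flow now 16.
No augmenting path remains; maximum flow = 16.
By max-flow min-cut, the minimum cut capacity equals the max flow.
In the residual graph, reachable from Well: {Well, P2, M4}.
Min-cut edges: Well→M1 (2), P2→M3 (11), M4→P1 (3); capacity 2 + 11 + 3 = 16.

16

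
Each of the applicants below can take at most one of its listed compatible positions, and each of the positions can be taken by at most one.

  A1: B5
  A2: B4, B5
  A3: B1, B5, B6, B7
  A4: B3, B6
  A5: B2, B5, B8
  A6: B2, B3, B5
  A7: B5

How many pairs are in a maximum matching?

Unit-capacity flow: source→left, listed edges, right→sink; max matching = max flow.
Augmenting path A1→B5 (+1); matched 1.
Augmenting path A2→B4 (+1); matched 2.
Augmenting path A3→B1 (+1); matched 3.
Augmenting path A4→B3 (+1); matched 4.
Augmenting path A5→B2 (+1); matched 5.
Augmenting path A6→B2→A5→B8 (+1); matched 6.
No augmenting path remains; maximum matching = 6.
König certificate: {A2, A3, A4, A5, A6, B5} is a vertex cover of size 6 (every listed pair touches it), so no matching can be larger.

6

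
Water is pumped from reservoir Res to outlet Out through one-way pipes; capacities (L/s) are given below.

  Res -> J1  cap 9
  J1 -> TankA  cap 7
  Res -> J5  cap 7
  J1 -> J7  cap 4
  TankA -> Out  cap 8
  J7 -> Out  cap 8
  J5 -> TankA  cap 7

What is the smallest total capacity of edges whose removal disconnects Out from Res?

Augment Res→J5→TankA→Out: bottleneck 7, flow now 7.
Augment Res→J1→TankA→Out: bottleneck 1, flow now 8.
Augment Res→J1→J7→Out: bottleneck 4, flow now 12.
No augmenting path remains; maximum flow = 12.
By max-flow min-cut, the minimum cut capacity equals the max flow.
In the residual graph, reachable from Res: {Res, J5, J1, TankA}.
Min-cut edges: J1→J7 (4), TankA→Out (8); capacity 4 + 8 = 12.

12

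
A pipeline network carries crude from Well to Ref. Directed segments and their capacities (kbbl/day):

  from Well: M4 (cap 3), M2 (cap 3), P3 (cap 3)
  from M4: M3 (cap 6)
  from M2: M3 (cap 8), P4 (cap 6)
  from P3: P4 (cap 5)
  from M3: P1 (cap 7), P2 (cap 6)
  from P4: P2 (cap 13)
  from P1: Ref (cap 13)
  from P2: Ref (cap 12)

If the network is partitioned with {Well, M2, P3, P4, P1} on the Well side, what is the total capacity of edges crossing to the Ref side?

Edges leaving {Well, M2, P3, P4, P1}: Well→M4 (3), M2→M3 (8), P4→P2 (13), P1→Ref (13).
Cut capacity = 3 + 8 + 13 + 13 = 37.

37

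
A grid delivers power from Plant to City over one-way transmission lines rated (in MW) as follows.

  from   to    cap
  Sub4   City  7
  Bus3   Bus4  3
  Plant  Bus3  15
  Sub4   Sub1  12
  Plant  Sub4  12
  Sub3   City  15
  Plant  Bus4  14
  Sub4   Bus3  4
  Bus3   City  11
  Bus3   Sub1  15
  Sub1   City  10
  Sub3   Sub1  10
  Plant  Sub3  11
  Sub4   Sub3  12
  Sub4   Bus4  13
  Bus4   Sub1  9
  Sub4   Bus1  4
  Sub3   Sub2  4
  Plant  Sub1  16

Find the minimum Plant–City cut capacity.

Augment Plant→Sub4→City: bottleneck 7, flow now 7.
Augment Plant→Bus3→City: bottleneck 11, flow now 18.
Augment Plant→Sub3→City: bottleneck 11, flow now 29.
Augment Plant→Sub1→City: bottleneck 10, flow now 39.
Augment Plant→Sub4→Sub3→City: bottleneck 4, flow now 43.
No augmenting path remains; maximum flow = 43.
By max-flow min-cut, the minimum cut capacity equals the max flow.
In the residual graph, reachable from Plant: {Plant, Sub4, Bus3, Bus4, Sub3, Bus1, Sub2, Sub1}.
Min-cut edges: Sub4→City (7), Bus3→City (11), Sub3→City (15), Sub1→City (10); capacity 7 + 11 + 15 + 10 = 43.

43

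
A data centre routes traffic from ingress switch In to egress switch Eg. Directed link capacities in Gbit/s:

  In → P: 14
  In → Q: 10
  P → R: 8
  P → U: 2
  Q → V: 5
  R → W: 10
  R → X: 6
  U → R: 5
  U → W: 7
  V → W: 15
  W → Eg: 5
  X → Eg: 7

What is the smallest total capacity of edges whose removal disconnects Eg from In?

Augment In→P→R→W→Eg: bottleneck 5, flow now 5.
Augment In→P→R→X→Eg: bottleneck 3, flow now 8.
Augment In→P→U→R→X→Eg: bottleneck 2, flow now 10.
Augment In→Q→V→W→R→X→Eg: bottleneck 1, flow now 11. (uses reverse residual edge)
No augmenting path remains; maximum flow = 11.
By max-flow min-cut, the minimum cut capacity equals the max flow.
In the residual graph, reachable from In: {In, P, Q, R, U, V, W}.
Min-cut edges: R→X (6), W→Eg (5); capacity 6 + 5 = 11.

11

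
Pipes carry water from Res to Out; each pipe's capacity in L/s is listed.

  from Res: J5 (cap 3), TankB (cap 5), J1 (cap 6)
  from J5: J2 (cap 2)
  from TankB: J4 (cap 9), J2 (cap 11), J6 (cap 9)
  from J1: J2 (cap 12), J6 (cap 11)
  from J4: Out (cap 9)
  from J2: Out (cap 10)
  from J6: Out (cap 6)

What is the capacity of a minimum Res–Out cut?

Augment Res→J5→J2→Out: bottleneck 2, flow now 2.
Augment Res→TankB→J4→Out: bottleneck 5, flow now 7.
Augment Res→J1→J2→Out: bottleneck 6, flow now 13.
No augmenting path remains; maximum flow = 13.
By max-flow min-cut, the minimum cut capacity equals the max flow.
In the residual graph, reachable from Res: {Res, J5}.
Min-cut edges: Res→TankB (5), Res→J1 (6), J5→J2 (2); capacity 5 + 6 + 2 = 13.

13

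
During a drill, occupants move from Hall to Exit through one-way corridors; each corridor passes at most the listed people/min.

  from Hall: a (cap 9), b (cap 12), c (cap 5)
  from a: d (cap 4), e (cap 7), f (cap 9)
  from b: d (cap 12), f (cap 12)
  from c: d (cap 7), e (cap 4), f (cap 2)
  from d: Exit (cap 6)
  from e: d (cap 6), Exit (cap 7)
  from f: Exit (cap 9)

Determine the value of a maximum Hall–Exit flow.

22

Augment Hall→a→d→Exit: bottleneck 4, flow now 4.
Augment Hall→a→e→Exit: bottleneck 5, flow now 9.
Augment Hall→b→d→Exit: bottleneck 2, flow now 11.
Augment Hall→b→f→Exit: bottleneck 9, flow now 20.
Augment Hall→c→e→Exit: bottleneck 2, flow now 22.
No augmenting path remains; maximum flow = 22.
In the residual graph, reachable from Hall: {Hall, a, b, c, d, e, f}.
Min-cut edges: d→Exit (6), e→Exit (7), f→Exit (9); capacity 6 + 7 + 9 = 22.
This cut is saturated, so no flow can exceed 22.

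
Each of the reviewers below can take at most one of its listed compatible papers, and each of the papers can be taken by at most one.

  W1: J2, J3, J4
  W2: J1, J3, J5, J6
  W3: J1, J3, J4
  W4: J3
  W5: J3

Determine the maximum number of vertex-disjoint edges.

Unit-capacity flow: source→left, listed edges, right→sink; max matching = max flow.
Augmenting path W1→J2 (+1); matched 1.
Augmenting path W2→J1 (+1); matched 2.
Augmenting path W3→J3 (+1); matched 3.
Augmenting path W4→J3→W3→J4 (+1); matched 4.
No augmenting path remains; maximum matching = 4.
König certificate: {W1, W2, W3, J3} is a vertex cover of size 4 (every listed pair touches it), so no matching can be larger.

4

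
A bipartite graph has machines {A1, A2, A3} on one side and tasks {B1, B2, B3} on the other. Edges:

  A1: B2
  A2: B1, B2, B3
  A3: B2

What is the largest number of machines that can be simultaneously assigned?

2

Unit-capacity flow: source→left, listed edges, right→sink; max matching = max flow.
Augmenting path A1→B2 (+1); matched 1.
Augmenting path A2→B1 (+1); matched 2.
No augmenting path remains; maximum matching = 2.
König certificate: {A2, B2} is a vertex cover of size 2 (every listed pair touches it), so no matching can be larger.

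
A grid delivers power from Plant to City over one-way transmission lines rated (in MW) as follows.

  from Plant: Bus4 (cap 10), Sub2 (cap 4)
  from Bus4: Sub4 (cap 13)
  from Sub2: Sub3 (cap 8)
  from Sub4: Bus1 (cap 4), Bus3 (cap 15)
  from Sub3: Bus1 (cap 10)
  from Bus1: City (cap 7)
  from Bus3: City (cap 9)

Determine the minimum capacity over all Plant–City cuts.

Augment Plant→Bus4→Sub4→Bus1→City: bottleneck 4, flow now 4.
Augment Plant→Bus4→Sub4→Bus3→City: bottleneck 6, flow now 10.
Augment Plant→Sub2→Sub3→Bus1→City: bottleneck 3, flow now 13.
Augment Plant→Sub2→Sub3→Bus1→Sub4→Bus3→City: bottleneck 1, flow now 14. (uses reverse residual edge)
No augmenting path remains; maximum flow = 14.
By max-flow min-cut, the minimum cut capacity equals the max flow.
In the residual graph, reachable from Plant: {Plant}.
Min-cut edges: Plant→Bus4 (10), Plant→Sub2 (4); capacity 10 + 4 = 14.

14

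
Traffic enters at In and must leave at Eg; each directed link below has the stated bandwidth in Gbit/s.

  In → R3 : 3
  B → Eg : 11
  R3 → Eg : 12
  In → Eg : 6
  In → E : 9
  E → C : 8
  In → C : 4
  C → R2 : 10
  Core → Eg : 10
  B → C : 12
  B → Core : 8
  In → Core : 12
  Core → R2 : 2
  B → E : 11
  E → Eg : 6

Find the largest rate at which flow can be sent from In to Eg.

25

Augment In→Eg: bottleneck 6, flow now 6.
Augment In→E→Eg: bottleneck 6, flow now 12.
Augment In→Core→Eg: bottleneck 10, flow now 22.
Augment In→R3→Eg: bottleneck 3, flow now 25.
No augmenting path remains; maximum flow = 25.
In the residual graph, reachable from In: {In, E, C, Core, R2}.
Min-cut edges: In→R3 (3), In→Eg (6), E→Eg (6), Core→Eg (10); capacity 3 + 6 + 6 + 10 = 25.
This cut is saturated, so no flow can exceed 25.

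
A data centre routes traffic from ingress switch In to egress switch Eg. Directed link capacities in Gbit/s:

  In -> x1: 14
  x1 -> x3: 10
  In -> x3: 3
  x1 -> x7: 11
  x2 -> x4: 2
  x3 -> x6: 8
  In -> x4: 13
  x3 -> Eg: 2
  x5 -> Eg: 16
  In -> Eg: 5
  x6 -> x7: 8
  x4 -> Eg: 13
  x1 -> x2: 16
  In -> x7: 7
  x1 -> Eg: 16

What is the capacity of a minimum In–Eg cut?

34

Augment In→Eg: bottleneck 5, flow now 5.
Augment In→x1→Eg: bottleneck 14, flow now 19.
Augment In→x3→Eg: bottleneck 2, flow now 21.
Augment In→x4→Eg: bottleneck 13, flow now 34.
No augmenting path remains; maximum flow = 34.
By max-flow min-cut, the minimum cut capacity equals the max flow.
In the residual graph, reachable from In: {In, x3, x6, x7}.
Min-cut edges: In→x1 (14), In→x4 (13), In→Eg (5), x3→Eg (2); capacity 14 + 13 + 5 + 2 = 34.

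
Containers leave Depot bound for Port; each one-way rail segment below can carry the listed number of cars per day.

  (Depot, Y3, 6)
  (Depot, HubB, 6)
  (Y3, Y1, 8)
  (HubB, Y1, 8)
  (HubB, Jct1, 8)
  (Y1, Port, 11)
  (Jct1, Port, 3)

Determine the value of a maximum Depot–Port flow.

Augment Depot→Y3→Y1→Port: bottleneck 6, flow now 6.
Augment Depot→HubB→Y1→Port: bottleneck 5, flow now 11.
Augment Depot→HubB→Jct1→Port: bottleneck 1, flow now 12.
No augmenting path remains; maximum flow = 12.
In the residual graph, reachable from Depot: {Depot}.
Min-cut edges: Depot→Y3 (6), Depot→HubB (6); capacity 6 + 6 = 12.
This cut is saturated, so no flow can exceed 12.

12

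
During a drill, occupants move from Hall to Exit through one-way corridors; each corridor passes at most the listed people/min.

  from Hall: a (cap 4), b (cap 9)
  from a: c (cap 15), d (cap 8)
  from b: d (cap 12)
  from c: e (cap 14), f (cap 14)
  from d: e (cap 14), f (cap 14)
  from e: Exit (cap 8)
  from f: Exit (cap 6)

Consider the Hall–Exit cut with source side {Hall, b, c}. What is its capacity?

44

Edges leaving {Hall, b, c}: Hall→a (4), b→d (12), c→e (14), c→f (14).
Cut capacity = 4 + 12 + 14 + 14 = 44.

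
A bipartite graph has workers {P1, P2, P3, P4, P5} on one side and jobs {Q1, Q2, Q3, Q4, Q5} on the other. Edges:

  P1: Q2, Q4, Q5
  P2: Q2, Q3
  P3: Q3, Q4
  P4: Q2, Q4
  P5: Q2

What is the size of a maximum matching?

4

Unit-capacity flow: source→left, listed edges, right→sink; max matching = max flow.
Augmenting path P1→Q2 (+1); matched 1.
Augmenting path P2→Q3 (+1); matched 2.
Augmenting path P3→Q4 (+1); matched 3.
Augmenting path P4→Q2→P1→Q5 (+1); matched 4.
No augmenting path remains; maximum matching = 4.
König certificate: {P1, Q2, Q3, Q4} is a vertex cover of size 4 (every listed pair touches it), so no matching can be larger.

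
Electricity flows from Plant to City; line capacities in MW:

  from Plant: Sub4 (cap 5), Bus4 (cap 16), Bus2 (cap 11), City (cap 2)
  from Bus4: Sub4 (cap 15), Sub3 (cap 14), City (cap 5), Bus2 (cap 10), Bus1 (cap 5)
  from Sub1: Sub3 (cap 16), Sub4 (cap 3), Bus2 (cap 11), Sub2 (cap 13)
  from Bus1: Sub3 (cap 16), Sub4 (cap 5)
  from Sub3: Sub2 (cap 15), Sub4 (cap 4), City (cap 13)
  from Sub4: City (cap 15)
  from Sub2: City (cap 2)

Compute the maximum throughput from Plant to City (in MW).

23

Augment Plant→City: bottleneck 2, flow now 2.
Augment Plant→Bus4→City: bottleneck 5, flow now 7.
Augment Plant→Sub4→City: bottleneck 5, flow now 12.
Augment Plant→Bus4→Sub3→City: bottleneck 11, flow now 23.
No augmenting path remains; maximum flow = 23.
In the residual graph, reachable from Plant: {Plant, Bus2}.
Min-cut edges: Plant→Bus4 (16), Plant→Sub4 (5), Plant→City (2); capacity 16 + 5 + 2 = 23.
This cut is saturated, so no flow can exceed 23.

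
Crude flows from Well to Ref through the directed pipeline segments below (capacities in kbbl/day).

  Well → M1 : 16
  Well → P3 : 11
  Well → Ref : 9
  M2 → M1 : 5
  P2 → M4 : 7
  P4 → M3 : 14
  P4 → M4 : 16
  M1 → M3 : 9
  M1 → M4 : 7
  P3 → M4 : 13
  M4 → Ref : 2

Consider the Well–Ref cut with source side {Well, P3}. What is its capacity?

38

Edges leaving {Well, P3}: Well→M1 (16), Well→Ref (9), P3→M4 (13).
Cut capacity = 16 + 9 + 13 = 38.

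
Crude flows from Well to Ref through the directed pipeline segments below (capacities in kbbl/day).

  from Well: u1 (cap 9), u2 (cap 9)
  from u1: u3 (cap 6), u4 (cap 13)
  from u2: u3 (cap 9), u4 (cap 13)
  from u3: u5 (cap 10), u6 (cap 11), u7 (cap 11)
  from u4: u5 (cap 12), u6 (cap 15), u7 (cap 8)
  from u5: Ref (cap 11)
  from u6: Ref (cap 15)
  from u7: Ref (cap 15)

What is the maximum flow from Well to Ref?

Augment Well→u1→u3→u5→Ref: bottleneck 6, flow now 6.
Augment Well→u1→u4→u5→Ref: bottleneck 3, flow now 9.
Augment Well→u2→u3→u5→Ref: bottleneck 2, flow now 11.
Augment Well→u2→u3→u6→Ref: bottleneck 7, flow now 18.
No augmenting path remains; maximum flow = 18.
In the residual graph, reachable from Well: {Well}.
Min-cut edges: Well→u1 (9), Well→u2 (9); capacity 9 + 9 = 18.
This cut is saturated, so no flow can exceed 18.

18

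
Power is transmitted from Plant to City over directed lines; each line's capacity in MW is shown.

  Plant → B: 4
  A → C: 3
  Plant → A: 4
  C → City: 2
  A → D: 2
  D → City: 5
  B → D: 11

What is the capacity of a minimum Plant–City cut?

Augment Plant→A→C→City: bottleneck 2, flow now 2.
Augment Plant→A→D→City: bottleneck 2, flow now 4.
Augment Plant→B→D→City: bottleneck 3, flow now 7.
No augmenting path remains; maximum flow = 7.
By max-flow min-cut, the minimum cut capacity equals the max flow.
In the residual graph, reachable from Plant: {Plant, A, B, C, D}.
Min-cut edges: C→City (2), D→City (5); capacity 2 + 5 = 7.

7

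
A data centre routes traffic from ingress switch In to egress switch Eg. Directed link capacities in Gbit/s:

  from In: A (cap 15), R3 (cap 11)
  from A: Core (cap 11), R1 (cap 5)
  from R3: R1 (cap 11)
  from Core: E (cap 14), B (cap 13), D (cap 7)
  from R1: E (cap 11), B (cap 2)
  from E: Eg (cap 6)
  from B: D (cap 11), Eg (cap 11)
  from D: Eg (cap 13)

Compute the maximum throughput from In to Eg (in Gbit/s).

Augment In→A→Core→E→Eg: bottleneck 6, flow now 6.
Augment In→A→Core→B→Eg: bottleneck 5, flow now 11.
Augment In→A→R1→B→Eg: bottleneck 2, flow now 13.
Augment In→A→R1→E→Core→B→Eg: bottleneck 2, flow now 15. (uses reverse residual edge)
Augment In→R3→R1→E→Core→B→Eg: bottleneck 2, flow now 17. (uses reverse residual edge)
Augment In→R3→R1→E→Core→D→Eg: bottleneck 2, flow now 19. (uses reverse residual edge)
No augmenting path remains; maximum flow = 19.
In the residual graph, reachable from In: {In, A, R3, R1, E}.
Min-cut edges: A→Core (11), R1→B (2), E→Eg (6); capacity 11 + 2 + 6 = 19.
This cut is saturated, so no flow can exceed 19.

19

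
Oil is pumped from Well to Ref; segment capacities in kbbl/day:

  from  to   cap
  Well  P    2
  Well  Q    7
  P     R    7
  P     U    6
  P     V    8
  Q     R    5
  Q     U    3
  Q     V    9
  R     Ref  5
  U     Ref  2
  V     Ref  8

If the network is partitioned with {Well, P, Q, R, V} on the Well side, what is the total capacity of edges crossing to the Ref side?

22

Edges leaving {Well, P, Q, R, V}: P→U (6), Q→U (3), R→Ref (5), V→Ref (8).
Cut capacity = 6 + 3 + 5 + 8 = 22.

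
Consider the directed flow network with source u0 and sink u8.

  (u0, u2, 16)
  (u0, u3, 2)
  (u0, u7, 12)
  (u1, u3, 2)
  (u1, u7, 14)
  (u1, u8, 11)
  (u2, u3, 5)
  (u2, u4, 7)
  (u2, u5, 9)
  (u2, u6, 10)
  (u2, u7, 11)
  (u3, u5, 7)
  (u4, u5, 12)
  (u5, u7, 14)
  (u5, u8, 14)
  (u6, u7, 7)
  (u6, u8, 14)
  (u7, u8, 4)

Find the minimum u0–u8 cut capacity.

22

Augment u0→u7→u8: bottleneck 4, flow now 4.
Augment u0→u2→u5→u8: bottleneck 9, flow now 13.
Augment u0→u2→u6→u8: bottleneck 7, flow now 20.
Augment u0→u3→u5→u8: bottleneck 2, flow now 22.
No augmenting path remains; maximum flow = 22.
By max-flow min-cut, the minimum cut capacity equals the max flow.
In the residual graph, reachable from u0: {u0, u7}.
Min-cut edges: u0→u2 (16), u0→u3 (2), u7→u8 (4); capacity 16 + 2 + 4 = 22.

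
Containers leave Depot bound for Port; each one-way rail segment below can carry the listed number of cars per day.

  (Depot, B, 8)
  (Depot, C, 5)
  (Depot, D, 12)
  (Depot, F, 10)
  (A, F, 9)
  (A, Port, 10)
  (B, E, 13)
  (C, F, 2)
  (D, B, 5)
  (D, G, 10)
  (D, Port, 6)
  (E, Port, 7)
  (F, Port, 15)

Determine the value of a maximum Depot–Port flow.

Augment Depot→D→Port: bottleneck 6, flow now 6.
Augment Depot→F→Port: bottleneck 10, flow now 16.
Augment Depot→B→E→Port: bottleneck 7, flow now 23.
Augment Depot→C→F→Port: bottleneck 2, flow now 25.
No augmenting path remains; maximum flow = 25.
In the residual graph, reachable from Depot: {Depot, B, C, D, E, G}.
Min-cut edges: Depot→F (10), C→F (2), D→Port (6), E→Port (7); capacity 10 + 2 + 6 + 7 = 25.
This cut is saturated, so no flow can exceed 25.

25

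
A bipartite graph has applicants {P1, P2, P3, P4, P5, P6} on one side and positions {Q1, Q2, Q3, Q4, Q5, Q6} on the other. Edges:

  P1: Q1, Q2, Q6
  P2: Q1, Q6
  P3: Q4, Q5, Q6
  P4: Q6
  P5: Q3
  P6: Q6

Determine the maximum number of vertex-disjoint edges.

5

Unit-capacity flow: source→left, listed edges, right→sink; max matching = max flow.
Augmenting path P1→Q1 (+1); matched 1.
Augmenting path P2→Q6 (+1); matched 2.
Augmenting path P3→Q4 (+1); matched 3.
Augmenting path P5→Q3 (+1); matched 4.
Augmenting path P4→Q6→P2→Q1→P1→Q2 (+1); matched 5.
No augmenting path remains; maximum matching = 5.
König certificate: {P1, P2, P3, P5, Q6} is a vertex cover of size 5 (every listed pair touches it), so no matching can be larger.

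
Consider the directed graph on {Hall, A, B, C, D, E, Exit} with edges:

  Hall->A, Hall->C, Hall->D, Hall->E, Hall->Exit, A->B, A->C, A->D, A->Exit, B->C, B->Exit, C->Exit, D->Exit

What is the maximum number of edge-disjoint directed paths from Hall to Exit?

4

Assign every edge capacity 1; by Menger, the answer equals the max flow.
Path Hall→Exit (+1); total 1.
Path Hall→A→Exit (+1); total 2.
Path Hall→C→Exit (+1); total 3.
Path Hall→D→Exit (+1); total 4.
No residual Hall→Exit path; max flow = 4.
Certifying cut of size 4: {Hall→A, Hall→C, Hall→D, Hall→Exit}.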